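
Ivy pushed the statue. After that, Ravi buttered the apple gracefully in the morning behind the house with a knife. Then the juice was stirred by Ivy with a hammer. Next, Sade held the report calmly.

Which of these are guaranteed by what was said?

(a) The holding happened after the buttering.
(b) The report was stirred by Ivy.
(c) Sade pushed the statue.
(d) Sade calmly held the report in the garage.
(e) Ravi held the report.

(a)

(a) Entailed — the narrative places the buttering before the holding.
(b) Not entailed — Ivy stirred the juice, not the report; the report belongs to the holding event.
(c) Not entailed — the passage has Ivy pushing the statue, not Sade.
(d) Not entailed — 'in the garage' adds information not in the original event.
(e) Not entailed — the passage has Sade holding the report, not Ravi.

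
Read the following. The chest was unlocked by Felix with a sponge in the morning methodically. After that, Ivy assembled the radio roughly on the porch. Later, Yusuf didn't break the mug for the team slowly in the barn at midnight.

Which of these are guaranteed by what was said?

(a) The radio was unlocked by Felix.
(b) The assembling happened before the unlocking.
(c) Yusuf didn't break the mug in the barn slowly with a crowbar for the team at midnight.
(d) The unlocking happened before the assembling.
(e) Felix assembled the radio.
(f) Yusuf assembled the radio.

(c), (d)

(a) Not entailed — Felix unlocked the chest, not the radio; the radio belongs to the assembling event.
(b) Not entailed — the narrative places the unlocking before the assembling, not after.
(c) Entailed — under negation, adding a further restriction is entailed: if no such breaking event occurred, none occurred with a crowbar either.
(d) Entailed — the narrative places the unlocking before the assembling.
(e) Not entailed — the passage has Ivy assembling the radio, not Felix.
(f) Not entailed — the passage has Ivy assembling the radio, not Yusuf.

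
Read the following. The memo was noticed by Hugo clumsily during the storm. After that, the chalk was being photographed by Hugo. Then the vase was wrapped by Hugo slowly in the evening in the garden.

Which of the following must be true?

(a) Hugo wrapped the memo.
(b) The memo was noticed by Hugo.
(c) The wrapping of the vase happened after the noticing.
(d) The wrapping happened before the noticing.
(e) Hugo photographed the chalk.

(b), (c)

(a) Not entailed — Hugo wrapped the vase, not the memo; the memo belongs to the noticing event.
(b) Entailed — dropping 'during the storm', 'clumsily' leaves a sub-description the original still satisfies.
(c) Entailed — the narrative places the noticing before the wrapping.
(d) Not entailed — the narrative places the noticing before the wrapping, not after.
(e) Not entailed — 'was photographing' is progressive on an accomplishment; it does not entail the completed 'photographed'.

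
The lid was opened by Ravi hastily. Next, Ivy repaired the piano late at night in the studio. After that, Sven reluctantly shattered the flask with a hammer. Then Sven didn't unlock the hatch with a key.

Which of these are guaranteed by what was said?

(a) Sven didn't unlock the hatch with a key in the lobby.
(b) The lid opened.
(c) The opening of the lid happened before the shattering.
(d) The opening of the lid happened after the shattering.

(a) Entailed — under negation, adding a further restriction is entailed: if no such unlocking event occurred, none occurred in the lobby either.
(b) Entailed — 'Ravi opened the lid' is causative; it entails the inchoative 'the lid opened'.
(c) Entailed — the narrative places the opening before the shattering.
(d) Not entailed — the narrative places the opening before the shattering, not after.

(a), (b), (c)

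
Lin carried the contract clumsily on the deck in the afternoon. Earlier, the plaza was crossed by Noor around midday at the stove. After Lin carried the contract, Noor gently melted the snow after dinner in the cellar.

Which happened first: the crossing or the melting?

the crossing

The connectives place the crossing before the melting.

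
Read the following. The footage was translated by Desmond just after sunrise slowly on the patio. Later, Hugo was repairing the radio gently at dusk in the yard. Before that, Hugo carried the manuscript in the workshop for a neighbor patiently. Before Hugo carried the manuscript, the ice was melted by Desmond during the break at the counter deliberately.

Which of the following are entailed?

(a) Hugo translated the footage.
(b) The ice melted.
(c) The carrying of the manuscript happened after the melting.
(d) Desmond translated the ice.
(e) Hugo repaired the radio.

(a) Not entailed — the passage has Desmond translating the footage, not Hugo.
(b) Entailed — 'Desmond melted the ice' is causative; it entails the inchoative 'the ice melted'.
(c) Entailed — the narrative places the melting before the carrying.
(d) Not entailed — Desmond translated the footage, not the ice; the ice belongs to the melting event.
(e) Not entailed — 'was repairing' is progressive on an accomplishment; it does not entail the completed 'repaired'.

(b), (c)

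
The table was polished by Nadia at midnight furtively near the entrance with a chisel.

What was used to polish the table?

a chisel

'with a chisel' marks the instrument of the polishing event.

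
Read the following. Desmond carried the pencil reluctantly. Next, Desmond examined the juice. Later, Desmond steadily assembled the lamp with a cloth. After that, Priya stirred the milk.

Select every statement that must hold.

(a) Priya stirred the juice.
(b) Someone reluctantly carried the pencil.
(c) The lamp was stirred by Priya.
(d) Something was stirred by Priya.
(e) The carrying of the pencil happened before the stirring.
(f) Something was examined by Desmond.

(b), (d), (e), (f)

(a) Not entailed — Priya stirred the milk, not the juice; the juice belongs to the examining event.
(b) Entailed — generalizing the agent leaves a sub-description the original still satisfies.
(c) Not entailed — Priya stirred the milk, not the lamp; the lamp belongs to the assembling event.
(d) Entailed — every conjunct here is already in the original stirring event.
(e) Entailed — the narrative places the carrying before the stirring.
(f) Entailed — every conjunct here is already in the original examining event.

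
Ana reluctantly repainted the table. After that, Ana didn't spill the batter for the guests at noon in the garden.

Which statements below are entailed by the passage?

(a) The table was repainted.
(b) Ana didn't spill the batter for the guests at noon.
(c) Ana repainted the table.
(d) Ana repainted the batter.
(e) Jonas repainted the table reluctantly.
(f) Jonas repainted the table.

(a) Entailed — every conjunct here is already in the original repainting event.
(b) Not entailed — dropping 'in the garden' under negation is not valid — the original leaves open that Ana spilled the batter some other way.
(c) Entailed — this follows by dropping conjuncts from the repainting event's description.
(d) Not entailed — Ana repainted the table, not the batter; the batter belongs to the spilling event.
(e) Not entailed — the passage has Ana repainting the table, not Jonas.
(f) Not entailed — the passage has Ana repainting the table, not Jonas.

(a), (c)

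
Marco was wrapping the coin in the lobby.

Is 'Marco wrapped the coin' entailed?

'was wrapping' is progressive; for an accomplishment like 'wrap the coin', it doesn't entail completion.

no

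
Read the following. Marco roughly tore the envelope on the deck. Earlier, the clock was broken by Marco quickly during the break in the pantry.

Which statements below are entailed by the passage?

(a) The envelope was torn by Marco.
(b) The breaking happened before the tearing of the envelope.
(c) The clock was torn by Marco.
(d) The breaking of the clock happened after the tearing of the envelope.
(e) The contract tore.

(a), (b)

(a) Entailed — this follows by dropping conjuncts from the tearing event's description.
(b) Entailed — the narrative places the breaking before the tearing.
(c) Not entailed — Marco tore the envelope, not the clock; the clock belongs to the breaking event.
(d) Not entailed — the narrative places the breaking before the tearing, not after.
(e) Not entailed — the envelope is what tore, not the contract.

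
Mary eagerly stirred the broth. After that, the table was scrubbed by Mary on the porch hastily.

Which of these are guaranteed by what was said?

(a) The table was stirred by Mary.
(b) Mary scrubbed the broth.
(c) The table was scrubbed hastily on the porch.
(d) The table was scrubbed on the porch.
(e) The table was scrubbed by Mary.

(a) Not entailed — Mary stirred the broth, not the table; the table belongs to the scrubbing event.
(b) Not entailed — Mary scrubbed the table, not the broth; the broth belongs to the stirring event.
(c) Entailed — this follows by dropping conjuncts from the scrubbing event's description.
(d) Entailed — every conjunct here is already in the original scrubbing event.
(e) Entailed — dropping 'on the porch', 'hastily' leaves a sub-description the original still satisfies.

(c), (d), (e)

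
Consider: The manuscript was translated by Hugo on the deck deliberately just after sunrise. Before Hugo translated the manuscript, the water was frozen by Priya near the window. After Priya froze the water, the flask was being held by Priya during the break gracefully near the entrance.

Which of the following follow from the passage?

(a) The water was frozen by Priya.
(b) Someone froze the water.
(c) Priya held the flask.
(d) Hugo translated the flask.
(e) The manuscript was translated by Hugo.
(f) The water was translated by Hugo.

(a), (b), (c), (e)

(a) Entailed — the original entails any weakening of itself; this just drops 'near the window'.
(b) Entailed — every conjunct here is already in the original freezing event.
(c) Entailed — 'hold' is an activity; 'was holding' entails that some holding happened, so 'held' holds.
(d) Not entailed — Hugo translated the manuscript, not the flask; the flask belongs to the holding event.
(e) Entailed — the original entails any weakening of itself; this just drops 'on the deck', 'deliberately', 'just after sunrise'.
(f) Not entailed — Hugo translated the manuscript, not the water; the water belongs to the freezing event.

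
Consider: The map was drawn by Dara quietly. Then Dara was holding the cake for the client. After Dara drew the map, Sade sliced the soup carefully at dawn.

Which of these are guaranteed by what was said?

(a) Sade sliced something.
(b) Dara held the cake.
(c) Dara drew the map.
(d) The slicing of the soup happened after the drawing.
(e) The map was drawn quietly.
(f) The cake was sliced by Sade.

(a) Entailed — every conjunct here is already in the original slicing event.
(b) Entailed — 'hold' is an activity; 'was holding' entails that some holding happened, so 'held' holds.
(c) Entailed — dropping 'quietly' leaves a sub-description the original still satisfies.
(d) Entailed — the narrative places the drawing before the slicing.
(e) Entailed — this follows by dropping conjuncts from the drawing event's description.
(f) Not entailed — Sade sliced the soup, not the cake; the cake belongs to the holding event.

(a), (b), (c), (d), (e)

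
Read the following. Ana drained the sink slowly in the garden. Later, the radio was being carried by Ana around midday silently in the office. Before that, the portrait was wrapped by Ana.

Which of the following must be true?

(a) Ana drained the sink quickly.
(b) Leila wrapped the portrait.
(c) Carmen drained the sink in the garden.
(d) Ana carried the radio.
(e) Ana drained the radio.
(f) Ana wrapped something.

(a) Not entailed — 'quickly' adds a manner not in (and inconsistent with) the original.
(b) Not entailed — the passage has Ana wrapping the portrait, not Leila.
(c) Not entailed — the passage has Ana draining the sink, not Carmen.
(d) Entailed — 'carry' is an activity; 'was carrying' entails that some carrying happened, so 'carried' holds.
(e) Not entailed — Ana drained the sink, not the radio; the radio belongs to the carrying event.
(f) Entailed — the original entails any weakening of itself; this just generalizes the patient.

(d), (f)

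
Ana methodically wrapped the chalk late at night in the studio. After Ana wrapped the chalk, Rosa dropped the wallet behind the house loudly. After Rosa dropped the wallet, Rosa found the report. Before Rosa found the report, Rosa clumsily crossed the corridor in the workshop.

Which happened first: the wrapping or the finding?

the wrapping

The connectives place the wrapping before the finding.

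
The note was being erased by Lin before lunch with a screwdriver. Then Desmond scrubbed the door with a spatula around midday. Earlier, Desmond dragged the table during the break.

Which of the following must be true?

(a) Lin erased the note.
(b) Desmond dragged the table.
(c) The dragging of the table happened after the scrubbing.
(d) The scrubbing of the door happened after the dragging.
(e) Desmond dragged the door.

(b), (d)

(a) Not entailed — 'was erasing' is progressive on an accomplishment; it does not entail the completed 'erased'.
(b) Entailed — this follows by dropping conjuncts from the dragging event's description.
(c) Not entailed — the narrative places the dragging before the scrubbing, not after.
(d) Entailed — the narrative places the dragging before the scrubbing.
(e) Not entailed — Desmond dragged the table, not the door; the door belongs to the scrubbing event.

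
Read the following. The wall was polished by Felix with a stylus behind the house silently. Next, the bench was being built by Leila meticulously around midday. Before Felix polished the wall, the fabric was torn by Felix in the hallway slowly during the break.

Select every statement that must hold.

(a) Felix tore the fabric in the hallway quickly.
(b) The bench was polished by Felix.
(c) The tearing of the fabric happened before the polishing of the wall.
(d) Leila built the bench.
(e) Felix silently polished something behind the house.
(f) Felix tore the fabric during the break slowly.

(a) Not entailed — 'quickly' adds a manner not in (and inconsistent with) the original.
(b) Not entailed — Felix polished the wall, not the bench; the bench belongs to the building event.
(c) Entailed — the narrative places the tearing before the polishing.
(d) Not entailed — 'was building' is progressive on an accomplishment; it does not entail the completed 'built'.
(e) Entailed — this follows by dropping conjuncts from the polishing event's description.
(f) Entailed — this follows by dropping conjuncts from the tearing event's description.

(c), (e), (f)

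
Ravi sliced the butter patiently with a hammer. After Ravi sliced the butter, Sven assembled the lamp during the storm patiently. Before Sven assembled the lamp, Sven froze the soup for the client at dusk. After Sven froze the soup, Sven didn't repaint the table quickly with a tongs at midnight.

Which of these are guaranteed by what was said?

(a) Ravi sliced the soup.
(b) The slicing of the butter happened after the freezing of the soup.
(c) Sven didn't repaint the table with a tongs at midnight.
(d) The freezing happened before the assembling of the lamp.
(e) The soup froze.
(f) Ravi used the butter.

(a) Not entailed — Ravi sliced the butter, not the soup; the soup belongs to the freezing event.
(b) Not entailed — the narrative doesn't order the freezing relative to the slicing.
(c) Not entailed — dropping 'quickly' under negation is not valid — the original leaves open that Sven repainted the table some other way.
(d) Entailed — the narrative places the freezing before the assembling.
(e) Entailed — 'Sven froze the soup' is causative; it entails the inchoative 'the soup froze'.
(f) Not entailed — the butter is the patient, not an instrument — Ravi used a hammer.

(d), (e)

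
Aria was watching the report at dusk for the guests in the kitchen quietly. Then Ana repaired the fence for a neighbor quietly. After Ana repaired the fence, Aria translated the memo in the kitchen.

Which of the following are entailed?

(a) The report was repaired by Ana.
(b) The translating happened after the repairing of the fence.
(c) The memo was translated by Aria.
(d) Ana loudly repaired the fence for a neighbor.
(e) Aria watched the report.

(b), (c), (e)

(a) Not entailed — Ana repaired the fence, not the report; the report belongs to the watching event.
(b) Entailed — the narrative places the repairing before the translating.
(c) Entailed — the original entails any weakening of itself; this just drops 'in the kitchen'.
(d) Not entailed — 'loudly' adds a manner not in (and inconsistent with) the original.
(e) Entailed — 'watch' is an activity; 'was watching' entails that some watching happened, so 'watched' holds.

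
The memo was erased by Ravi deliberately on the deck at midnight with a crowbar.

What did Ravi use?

a crowbar

'with a crowbar' marks the instrument of the erasing event.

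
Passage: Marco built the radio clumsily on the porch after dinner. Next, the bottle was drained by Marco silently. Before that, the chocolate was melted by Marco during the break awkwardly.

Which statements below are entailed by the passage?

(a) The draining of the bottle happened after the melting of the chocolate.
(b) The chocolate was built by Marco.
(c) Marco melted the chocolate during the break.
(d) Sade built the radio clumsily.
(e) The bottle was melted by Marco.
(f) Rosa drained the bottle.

(a), (c)

(a) Entailed — the narrative places the melting before the draining.
(b) Not entailed — Marco built the radio, not the chocolate; the chocolate belongs to the melting event.
(c) Entailed — this follows by dropping conjuncts from the melting event's description.
(d) Not entailed — the passage has Marco building the radio, not Sade.
(e) Not entailed — Marco melted the chocolate, not the bottle; the bottle belongs to the draining event.
(f) Not entailed — the passage has Marco draining the bottle, not Rosa.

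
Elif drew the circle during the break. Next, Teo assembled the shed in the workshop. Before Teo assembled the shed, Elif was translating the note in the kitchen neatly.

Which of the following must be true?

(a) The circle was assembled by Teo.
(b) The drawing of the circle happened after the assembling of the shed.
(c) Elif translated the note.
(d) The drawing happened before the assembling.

(a) Not entailed — Teo assembled the shed, not the circle; the circle belongs to the drawing event.
(b) Not entailed — the narrative places the drawing before the assembling, not after.
(c) Not entailed — 'was translating' is progressive on an accomplishment; it does not entail the completed 'translated'.
(d) Entailed — the narrative places the drawing before the assembling.

(d)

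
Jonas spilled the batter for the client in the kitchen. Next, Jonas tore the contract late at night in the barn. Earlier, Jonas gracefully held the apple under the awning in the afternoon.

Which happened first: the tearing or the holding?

the holding

The connectives place the holding before the tearing.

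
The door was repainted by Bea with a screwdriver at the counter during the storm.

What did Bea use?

a screwdriver

'with a screwdriver' marks the instrument of the repainting event.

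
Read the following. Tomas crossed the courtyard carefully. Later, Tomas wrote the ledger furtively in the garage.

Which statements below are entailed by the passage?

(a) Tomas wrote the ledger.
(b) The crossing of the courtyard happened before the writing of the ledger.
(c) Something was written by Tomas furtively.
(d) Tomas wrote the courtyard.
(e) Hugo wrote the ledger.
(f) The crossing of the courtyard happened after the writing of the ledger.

(a) Entailed — the original entails any weakening of itself; this just drops 'furtively', 'in the garage'.
(b) Entailed — the narrative places the crossing before the writing.
(c) Entailed — this follows by dropping conjuncts from the writing event's description.
(d) Not entailed — Tomas wrote the ledger, not the courtyard; the courtyard belongs to the crossing event.
(e) Not entailed — the passage has Tomas writing the ledger, not Hugo.
(f) Not entailed — the narrative places the crossing before the writing, not after.

(a), (b), (c)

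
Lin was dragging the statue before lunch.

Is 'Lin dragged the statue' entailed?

yes

'drag' is atelic; if Lin was dragging the statue, then Lin dragged the statue (for some time).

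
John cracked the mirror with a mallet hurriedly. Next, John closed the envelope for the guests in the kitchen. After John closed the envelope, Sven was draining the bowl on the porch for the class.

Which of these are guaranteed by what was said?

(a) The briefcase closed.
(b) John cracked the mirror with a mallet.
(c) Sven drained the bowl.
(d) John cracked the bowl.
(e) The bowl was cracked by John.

(a) Not entailed — the envelope is what closed, not the briefcase.
(b) Entailed — every conjunct here is already in the original cracking event.
(c) Not entailed — 'was draining' is progressive on an accomplishment; it does not entail the completed 'drained'.
(d) Not entailed — John cracked the mirror, not the bowl; the bowl belongs to the draining event.
(e) Not entailed — John cracked the mirror, not the bowl; the bowl belongs to the draining event.

(b)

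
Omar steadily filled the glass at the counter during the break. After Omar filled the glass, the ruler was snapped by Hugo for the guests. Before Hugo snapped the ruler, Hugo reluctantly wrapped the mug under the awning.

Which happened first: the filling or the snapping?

the filling

The connectives place the filling before the snapping.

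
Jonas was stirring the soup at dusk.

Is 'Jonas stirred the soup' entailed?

yes

'stir' is atelic; if Jonas was stirring the soup, then Jonas stirred the soup (for some time).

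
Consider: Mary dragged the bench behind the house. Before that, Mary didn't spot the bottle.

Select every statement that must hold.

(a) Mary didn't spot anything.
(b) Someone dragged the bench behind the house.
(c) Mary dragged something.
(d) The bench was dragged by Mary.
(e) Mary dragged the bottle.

(a) Not entailed — the original only denies this specific event; Mary may have spotted something else.
(b) Entailed — the original entails any weakening of itself; this just generalizes the agent.
(c) Entailed — every conjunct here is already in the original dragging event.
(d) Entailed — dropping 'behind the house' leaves a sub-description the original still satisfies.
(e) Not entailed — Mary dragged the bench, not the bottle; the bottle belongs to the spotting event.

(b), (c), (d)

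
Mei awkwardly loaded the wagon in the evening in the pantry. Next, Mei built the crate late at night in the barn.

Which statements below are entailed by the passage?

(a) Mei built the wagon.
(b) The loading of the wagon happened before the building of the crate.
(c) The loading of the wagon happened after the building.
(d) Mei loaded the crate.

(b)

(a) Not entailed — Mei built the crate, not the wagon; the wagon belongs to the loading event.
(b) Entailed — the narrative places the loading before the building.
(c) Not entailed — the narrative places the loading before the building, not after.
(d) Not entailed — Mei loaded the wagon, not the crate; the crate belongs to the building event.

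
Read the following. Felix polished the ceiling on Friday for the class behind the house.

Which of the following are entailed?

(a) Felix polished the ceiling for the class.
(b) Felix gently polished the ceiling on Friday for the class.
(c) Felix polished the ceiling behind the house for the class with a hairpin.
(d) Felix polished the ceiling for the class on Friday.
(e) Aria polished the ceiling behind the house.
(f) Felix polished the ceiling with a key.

(a) Entailed — this follows by dropping conjuncts from the polishing event's description.
(b) Not entailed — 'gently' adds information not in the original event.
(c) Not entailed — 'with a hairpin' adds information not in the original event.
(d) Entailed — this follows by dropping conjuncts from the polishing event's description.
(e) Not entailed — the passage has Felix polishing the ceiling, not Aria.
(f) Not entailed — 'with a key' adds information not in the original event.

(a), (d)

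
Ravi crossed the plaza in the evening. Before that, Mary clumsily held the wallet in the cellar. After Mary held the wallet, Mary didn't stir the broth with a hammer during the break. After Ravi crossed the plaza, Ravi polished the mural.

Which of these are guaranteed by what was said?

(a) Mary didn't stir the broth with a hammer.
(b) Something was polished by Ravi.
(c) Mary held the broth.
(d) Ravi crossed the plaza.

(a) Not entailed — dropping 'during the break' under negation is not valid — the original leaves open that Mary stirred the broth some other way.
(b) Entailed — generalizing the patient leaves a sub-description the original still satisfies.
(c) Not entailed — Mary held the wallet, not the broth; the broth belongs to the stirring event.
(d) Entailed — dropping 'in the evening' leaves a sub-description the original still satisfies.

(b), (d)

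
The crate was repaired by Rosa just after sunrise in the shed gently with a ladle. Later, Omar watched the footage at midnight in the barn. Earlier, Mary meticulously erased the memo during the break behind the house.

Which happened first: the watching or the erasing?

the erasing

The connectives place the erasing before the watching.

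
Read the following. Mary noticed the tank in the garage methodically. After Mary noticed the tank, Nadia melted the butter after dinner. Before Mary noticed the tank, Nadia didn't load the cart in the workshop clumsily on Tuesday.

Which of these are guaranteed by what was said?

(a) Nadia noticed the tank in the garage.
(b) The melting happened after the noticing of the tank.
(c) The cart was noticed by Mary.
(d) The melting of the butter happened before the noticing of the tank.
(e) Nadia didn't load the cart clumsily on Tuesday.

(b)

(a) Not entailed — the passage has Mary noticing the tank, not Nadia.
(b) Entailed — the narrative places the noticing before the melting.
(c) Not entailed — Mary noticed the tank, not the cart; the cart belongs to the loading event.
(d) Not entailed — the narrative places the noticing before the melting, not after.
(e) Not entailed — dropping 'in the workshop' under negation is not valid — the original leaves open that Nadia loaded the cart some other way.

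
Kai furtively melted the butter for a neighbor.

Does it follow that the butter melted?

yes

'Kai melted the butter' is the causative; it entails the inchoative 'the butter melted'.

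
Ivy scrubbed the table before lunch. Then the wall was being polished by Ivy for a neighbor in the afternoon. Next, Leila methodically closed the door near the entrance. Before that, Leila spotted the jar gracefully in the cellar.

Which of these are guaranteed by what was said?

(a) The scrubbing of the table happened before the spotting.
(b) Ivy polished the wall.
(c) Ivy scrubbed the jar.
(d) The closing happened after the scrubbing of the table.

(a) Not entailed — the narrative doesn't order the scrubbing relative to the spotting.
(b) Entailed — 'polish' is an activity; 'was polishing' entails that some polishing happened, so 'polished' holds.
(c) Not entailed — Ivy scrubbed the table, not the jar; the jar belongs to the spotting event.
(d) Entailed — the narrative places the scrubbing before the closing.

(b), (d)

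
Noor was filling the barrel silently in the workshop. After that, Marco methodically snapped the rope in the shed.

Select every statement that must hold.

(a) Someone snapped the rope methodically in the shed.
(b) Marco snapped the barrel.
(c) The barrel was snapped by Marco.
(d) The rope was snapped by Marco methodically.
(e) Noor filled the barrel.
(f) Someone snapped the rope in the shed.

(a) Entailed — this follows by dropping conjuncts from the snapping event's description.
(b) Not entailed — Marco snapped the rope, not the barrel; the barrel belongs to the filling event.
(c) Not entailed — Marco snapped the rope, not the barrel; the barrel belongs to the filling event.
(d) Entailed — every conjunct here is already in the original snapping event.
(e) Not entailed — 'was filling' is progressive on an accomplishment; it does not entail the completed 'filled'.
(f) Entailed — dropping 'methodically' and generalizing the agent leaves a sub-description the original still satisfies.

(a), (d), (f)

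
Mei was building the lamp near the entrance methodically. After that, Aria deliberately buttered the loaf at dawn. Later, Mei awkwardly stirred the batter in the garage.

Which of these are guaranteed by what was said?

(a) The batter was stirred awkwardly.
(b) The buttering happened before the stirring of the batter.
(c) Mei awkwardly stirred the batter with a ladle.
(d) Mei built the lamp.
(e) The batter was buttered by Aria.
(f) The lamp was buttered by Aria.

(a), (b)

(a) Entailed — the original entails any weakening of itself; this just drops 'in the garage' and generalizes the agent.
(b) Entailed — the narrative places the buttering before the stirring.
(c) Not entailed — 'with a ladle' adds information not in the original event.
(d) Not entailed — 'was building' is progressive on an accomplishment; it does not entail the completed 'built'.
(e) Not entailed — Aria buttered the loaf, not the batter; the batter belongs to the stirring event.
(f) Not entailed — Aria buttered the loaf, not the lamp; the lamp belongs to the building event.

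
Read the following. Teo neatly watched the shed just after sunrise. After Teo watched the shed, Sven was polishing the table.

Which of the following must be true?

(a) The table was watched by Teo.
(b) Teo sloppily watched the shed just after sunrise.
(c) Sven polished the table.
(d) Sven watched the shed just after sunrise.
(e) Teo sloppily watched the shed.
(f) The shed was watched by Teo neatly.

(c), (f)

(a) Not entailed — Teo watched the shed, not the table; the table belongs to the polishing event.
(b) Not entailed — 'sloppily' adds a manner not in (and inconsistent with) the original.
(c) Entailed — 'polish' is an activity; 'was polishing' entails that some polishing happened, so 'polished' holds.
(d) Not entailed — the passage has Teo watching the shed, not Sven.
(e) Not entailed — 'sloppily' adds a manner not in (and inconsistent with) the original.
(f) Entailed — every conjunct here is already in the original watching event.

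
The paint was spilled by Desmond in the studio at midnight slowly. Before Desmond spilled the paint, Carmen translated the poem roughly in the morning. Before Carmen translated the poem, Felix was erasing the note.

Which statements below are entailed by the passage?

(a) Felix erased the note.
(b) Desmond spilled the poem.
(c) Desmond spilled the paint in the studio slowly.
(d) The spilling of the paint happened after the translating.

(c), (d)

(a) Not entailed — 'was erasing' is progressive on an accomplishment; it does not entail the completed 'erased'.
(b) Not entailed — Desmond spilled the paint, not the poem; the poem belongs to the translating event.
(c) Entailed — this follows by dropping conjuncts from the spilling event's description.
(d) Entailed — the narrative places the translating before the spilling.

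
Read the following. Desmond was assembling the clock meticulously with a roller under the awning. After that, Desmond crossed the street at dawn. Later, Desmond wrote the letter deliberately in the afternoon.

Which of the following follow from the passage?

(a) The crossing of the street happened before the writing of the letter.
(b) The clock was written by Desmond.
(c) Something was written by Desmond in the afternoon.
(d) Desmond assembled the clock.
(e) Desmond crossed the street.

(a), (c), (e)

(a) Entailed — the narrative places the crossing before the writing.
(b) Not entailed — Desmond wrote the letter, not the clock; the clock belongs to the assembling event.
(c) Entailed — this follows by dropping conjuncts from the writing event's description.
(d) Not entailed — 'was assembling' is progressive on an accomplishment; it does not entail the completed 'assembled'.
(e) Entailed — every conjunct here is already in the original crossing event.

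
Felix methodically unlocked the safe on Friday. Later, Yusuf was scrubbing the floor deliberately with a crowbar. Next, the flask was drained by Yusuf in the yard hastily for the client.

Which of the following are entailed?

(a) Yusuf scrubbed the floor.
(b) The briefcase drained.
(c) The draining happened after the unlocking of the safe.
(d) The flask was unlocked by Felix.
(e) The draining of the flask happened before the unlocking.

(a) Entailed — 'scrub' is an activity; 'was scrubbing' entails that some scrubbing happened, so 'scrubbed' holds.
(b) Not entailed — the flask is what drained, not the briefcase.
(c) Entailed — the narrative places the unlocking before the draining.
(d) Not entailed — Felix unlocked the safe, not the flask; the flask belongs to the draining event.
(e) Not entailed — the narrative places the unlocking before the draining, not after.

(a), (c)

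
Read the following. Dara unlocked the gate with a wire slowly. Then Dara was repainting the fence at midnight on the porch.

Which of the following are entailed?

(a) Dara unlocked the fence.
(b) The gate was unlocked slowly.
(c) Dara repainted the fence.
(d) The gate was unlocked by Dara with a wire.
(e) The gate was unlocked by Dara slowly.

(b), (d), (e)

(a) Not entailed — Dara unlocked the gate, not the fence; the fence belongs to the repainting event.
(b) Entailed — dropping 'with a wire' and generalizing the agent leaves a sub-description the original still satisfies.
(c) Not entailed — 'was repainting' is progressive on an accomplishment; it does not entail the completed 'repainted'.
(d) Entailed — every conjunct here is already in the original unlocking event.
(e) Entailed — dropping 'with a wire' leaves a sub-description the original still satisfies.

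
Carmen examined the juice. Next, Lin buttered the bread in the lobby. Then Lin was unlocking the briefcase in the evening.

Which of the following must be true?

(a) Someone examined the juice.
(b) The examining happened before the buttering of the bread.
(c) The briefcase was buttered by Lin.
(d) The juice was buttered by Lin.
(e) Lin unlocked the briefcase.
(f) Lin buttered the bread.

(a), (b), (f)

(a) Entailed — every conjunct here is already in the original examining event.
(b) Entailed — the narrative places the examining before the buttering.
(c) Not entailed — Lin buttered the bread, not the briefcase; the briefcase belongs to the unlocking event.
(d) Not entailed — Lin buttered the bread, not the juice; the juice belongs to the examining event.
(e) Not entailed — 'was unlocking' is progressive on an accomplishment; it does not entail the completed 'unlocked'.
(f) Entailed — this follows by dropping conjuncts from the buttering event's description.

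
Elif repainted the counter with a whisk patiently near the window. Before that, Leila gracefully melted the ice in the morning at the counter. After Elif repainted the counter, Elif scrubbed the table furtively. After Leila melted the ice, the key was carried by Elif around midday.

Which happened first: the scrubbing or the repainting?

The connectives place the repainting before the scrubbing.

the repainting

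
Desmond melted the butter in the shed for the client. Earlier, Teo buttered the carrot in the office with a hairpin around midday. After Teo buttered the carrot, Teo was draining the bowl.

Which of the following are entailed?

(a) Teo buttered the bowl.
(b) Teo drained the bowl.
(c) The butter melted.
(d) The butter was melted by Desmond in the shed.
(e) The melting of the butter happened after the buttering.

(c), (d), (e)

(a) Not entailed — Teo buttered the carrot, not the bowl; the bowl belongs to the draining event.
(b) Not entailed — 'was draining' is progressive on an accomplishment; it does not entail the completed 'drained'.
(c) Entailed — 'Desmond melted the butter' is causative; it entails the inchoative 'the butter melted'.
(d) Entailed — this follows by dropping conjuncts from the melting event's description.
(e) Entailed — the narrative places the buttering before the melting.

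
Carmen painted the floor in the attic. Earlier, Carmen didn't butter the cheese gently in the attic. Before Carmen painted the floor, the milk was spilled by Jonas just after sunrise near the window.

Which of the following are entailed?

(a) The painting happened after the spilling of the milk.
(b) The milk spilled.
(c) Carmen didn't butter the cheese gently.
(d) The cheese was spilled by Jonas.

(a), (b)

(a) Entailed — the narrative places the spilling before the painting.
(b) Entailed — 'Jonas spilled the milk' is causative; it entails the inchoative 'the milk spilled'.
(c) Not entailed — dropping 'in the attic' under negation is not valid — the original leaves open that Carmen buttered the cheese some other way.
(d) Not entailed — Jonas spilled the milk, not the cheese; the cheese belongs to the buttering event.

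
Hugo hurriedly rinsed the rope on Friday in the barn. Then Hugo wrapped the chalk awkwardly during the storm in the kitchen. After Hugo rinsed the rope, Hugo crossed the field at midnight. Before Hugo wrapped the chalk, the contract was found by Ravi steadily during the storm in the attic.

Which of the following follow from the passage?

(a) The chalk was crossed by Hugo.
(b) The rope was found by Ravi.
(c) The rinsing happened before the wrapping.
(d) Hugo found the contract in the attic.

(a) Not entailed — Hugo crossed the field, not the chalk; the chalk belongs to the wrapping event.
(b) Not entailed — Ravi found the contract, not the rope; the rope belongs to the rinsing event.
(c) Entailed — the narrative places the rinsing before the wrapping.
(d) Not entailed — the passage has Ravi finding the contract, not Hugo.

(c)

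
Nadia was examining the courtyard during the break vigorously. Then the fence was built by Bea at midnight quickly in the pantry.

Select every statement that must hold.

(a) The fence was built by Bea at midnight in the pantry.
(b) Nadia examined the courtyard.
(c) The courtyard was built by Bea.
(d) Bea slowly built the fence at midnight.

(a) Entailed — dropping 'quickly' leaves a sub-description the original still satisfies.
(b) Entailed — 'examine' is an activity; 'was examining' entails that some examining happened, so 'examined' holds.
(c) Not entailed — Bea built the fence, not the courtyard; the courtyard belongs to the examining event.
(d) Not entailed — 'slowly' adds a manner not in (and inconsistent with) the original.

(a), (b)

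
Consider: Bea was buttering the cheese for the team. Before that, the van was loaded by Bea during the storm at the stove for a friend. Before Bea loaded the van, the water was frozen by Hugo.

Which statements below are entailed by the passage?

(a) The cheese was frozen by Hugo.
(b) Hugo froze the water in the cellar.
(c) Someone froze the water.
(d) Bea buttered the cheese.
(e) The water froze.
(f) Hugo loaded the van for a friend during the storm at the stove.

(c), (e)

(a) Not entailed — Hugo froze the water, not the cheese; the cheese belongs to the buttering event.
(b) Not entailed — 'in the cellar' adds information not in the original event.
(c) Entailed — every conjunct here is already in the original freezing event.
(d) Not entailed — 'was buttering' is progressive on an accomplishment; it does not entail the completed 'buttered'.
(e) Entailed — 'Hugo froze the water' is causative; it entails the inchoative 'the water froze'.
(f) Not entailed — the passage has Bea loading the van, not Hugo.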